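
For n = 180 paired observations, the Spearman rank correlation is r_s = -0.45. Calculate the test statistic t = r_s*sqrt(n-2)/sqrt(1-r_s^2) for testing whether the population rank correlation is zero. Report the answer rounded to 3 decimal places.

-6.723

t = r_s·√(n−2) / √(1−r_s²) with r_s = -0.45, n = 180
  = -0.45·√178 / √(1 − 0.2025)
  = -0.45·13.341664 / 0.893029
  = -6.003749 / 0.893029 = -6.723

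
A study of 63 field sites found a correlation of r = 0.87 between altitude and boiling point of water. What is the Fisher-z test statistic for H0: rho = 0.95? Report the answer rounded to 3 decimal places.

z_r = atanh(0.87) = 1.333080,  z_0 = atanh(0.95) = 1.831781
SE = 1/√(n−3) = 1/√60 = 0.129099
z = (z_r − z_0)/SE = (1.333080 − 1.831781) / 0.129099 = -0.498701 / 0.129099 = -3.863

-3.863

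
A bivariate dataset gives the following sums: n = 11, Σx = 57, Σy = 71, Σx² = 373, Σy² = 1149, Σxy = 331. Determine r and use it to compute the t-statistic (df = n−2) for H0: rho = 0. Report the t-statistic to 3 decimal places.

S_xy = nΣxy − ΣxΣy = 11·331 − 57·71 = 3641 − 4047 = -406
S_xx = nΣx² − (Σx)² = 11·373 − 57² = 4103 − 3249 = 854
S_yy = nΣy² − (Σy)² = 11·1149 − 71² = 12639 − 5041 = 7598
r = S_xy / √(S_xx·S_yy) = -406 / √(854·7598) = -406 / √6488692 = -406 / 2547.2911 = -0.1594
t = r·√(n−2)/√(1−r²) = -0.1594·√9 / √(1−0.025408) = -0.478200 / 0.987214 = -0.484

-0.484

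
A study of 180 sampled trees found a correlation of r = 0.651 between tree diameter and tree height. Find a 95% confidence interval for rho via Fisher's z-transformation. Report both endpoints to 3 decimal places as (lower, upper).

Fisher z: z_r = atanh(r) = ½·ln((1+0.651)/(1−0.651)) = 0.777032
SE(z) = 1/√(n−3) = 1/√177 = 0.075165
95% ⇒ z* = 1.960; margin = 1.960·0.075165 = 0.147323
CI on z-scale: (0.629709, 0.924355)
Back-transform: tanh(0.629709) = 0.557852, tanh(0.924355) = 0.727951

(0.558, 0.728)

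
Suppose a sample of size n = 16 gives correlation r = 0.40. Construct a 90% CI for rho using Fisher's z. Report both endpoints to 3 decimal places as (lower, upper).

(-0.033, 0.706)

Fisher z: z_r = atanh(r) = ½·ln((1+0.40)/(1−0.40)) = 0.423649
SE(z) = 1/√(n−3) = 1/√13 = 0.277350
90% ⇒ z* = 1.645; margin = 1.645·0.277350 = 0.456241
CI on z-scale: (-0.032592, 0.879890)
Back-transform: tanh(-0.032592) = -0.032580, tanh(0.879890) = 0.706364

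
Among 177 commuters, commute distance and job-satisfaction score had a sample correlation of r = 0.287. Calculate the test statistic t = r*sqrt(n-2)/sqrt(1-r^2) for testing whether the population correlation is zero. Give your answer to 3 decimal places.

1 − r² = 1 − 0.082369 = 0.917631;  √(1−r²) = 0.957931
√(n−2) = √175 = 13.228757
t = r·√(n−2)/√(1−r²) = 0.287 · 13.228757 / 0.957931 = 3.963

3.963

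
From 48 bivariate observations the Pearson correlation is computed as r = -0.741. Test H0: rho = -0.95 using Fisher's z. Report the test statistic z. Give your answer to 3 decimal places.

5.897

Fisher z: atanh(-0.741) = -0.952693, atanh(-0.95) = -1.831781
z = (z_r − z_0)·√(n−3) = (-0.952693 − (-1.831781))·√45 = 0.879088 · 6.708204 = 5.897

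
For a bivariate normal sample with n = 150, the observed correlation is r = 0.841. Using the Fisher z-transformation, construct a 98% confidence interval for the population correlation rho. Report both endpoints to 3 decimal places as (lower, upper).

z_r = atanh(0.841) = 1.224580;  SE = 1/√(n−3) = 1/√147 = 0.082479
z-limits: 1.224580 ± 2.326·0.082479 = 1.224580 ± 0.191846 = [1.032734, 1.416426]
ρ-limits: (tanh 1.032734, tanh 1.416426) = (0.775, 0.889)

(0.775, 0.889)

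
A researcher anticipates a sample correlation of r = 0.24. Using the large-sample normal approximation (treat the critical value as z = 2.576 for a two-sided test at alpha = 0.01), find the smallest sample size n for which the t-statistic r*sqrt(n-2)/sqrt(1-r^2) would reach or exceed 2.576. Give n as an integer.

111

Need r·√(n−2)/√(1−r²) ≥ 2.576
√(n−2) ≥ 2.576·√(1−0.0576) / 0.24 = 2.576·0.970773 / 0.24 = 10.4196
n−2 ≥ 108.5681  ⇒  n ≥ 110.5681
Smallest integer n = 111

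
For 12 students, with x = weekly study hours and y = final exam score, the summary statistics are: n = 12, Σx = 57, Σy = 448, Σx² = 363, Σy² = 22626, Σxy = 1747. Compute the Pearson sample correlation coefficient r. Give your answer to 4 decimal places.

-0.5164

Numerator: nΣxy − (Σx)(Σy) = 12·1747 − (57)(448) = -4572
Denominator: √[(nΣx²−(Σx)²)(nΣy²−(Σy)²)]
  nΣx²−(Σx)² = 12·363 − 3249 = 1107;  nΣy²−(Σy)² = 12·22626 − 200704 = 70808
  √(1107·70808) = √78384456 = 8853.4996
r = -4572 / 8853.4996 = -0.5164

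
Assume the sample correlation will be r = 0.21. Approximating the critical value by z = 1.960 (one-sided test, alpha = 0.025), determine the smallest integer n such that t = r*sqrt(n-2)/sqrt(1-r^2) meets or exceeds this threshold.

Need r·√(n−2)/√(1−r²) ≥ 1.960
√(n−2) ≥ 1.960·√(1−0.0441) / 0.21 = 1.960·0.977701 / 0.21 = 9.1252
n−2 ≥ 83.2693  ⇒  n ≥ 85.2693
Smallest integer n = 86

86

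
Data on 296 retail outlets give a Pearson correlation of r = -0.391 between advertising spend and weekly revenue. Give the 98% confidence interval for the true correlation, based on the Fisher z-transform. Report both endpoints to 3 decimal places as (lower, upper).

(-0.500, -0.270)

Fisher z: z_r = atanh(r) = ½·ln((1+(-0.391))/(1−(-0.391))) = -0.412980
SE(z) = 1/√(n−3) = 1/√293 = 0.058421
98% ⇒ z* = 2.326; margin = 2.326·0.058421 = 0.135887
CI on z-scale: (-0.548867, -0.277093)
Back-transform: tanh(-0.548867) = -0.499671, tanh(-0.277093) = -0.270212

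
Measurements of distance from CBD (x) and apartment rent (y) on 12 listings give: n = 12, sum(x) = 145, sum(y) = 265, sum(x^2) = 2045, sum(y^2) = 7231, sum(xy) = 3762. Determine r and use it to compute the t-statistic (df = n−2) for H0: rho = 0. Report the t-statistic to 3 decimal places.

5.889

S_xy = nΣxy − ΣxΣy = 12·3762 − 145·265 = 45144 − 38425 = 6719
S_xx = nΣx² − (Σx)² = 12·2045 − 145² = 24540 − 21025 = 3515
S_yy = nΣy² − (Σy)² = 12·7231 − 265² = 86772 − 70225 = 16547
r = S_xy / √(S_xx·S_yy) = 6719 / √(3515·16547) = 6719 / √58162705 = 6719 / 7626.4477 = 0.8810
t = r·√(n−2)/√(1−r²) = 0.8810·√10 / √(1−0.776161) = 2.785967 / 0.473116 = 5.889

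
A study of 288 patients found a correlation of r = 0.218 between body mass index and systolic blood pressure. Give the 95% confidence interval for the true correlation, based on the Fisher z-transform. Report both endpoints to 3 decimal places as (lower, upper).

Fisher z: z_r = atanh(r) = ½·ln((1+0.218)/(1−0.218)) = 0.221555
SE(z) = 1/√(n−3) = 1/√285 = 0.059235
95% ⇒ z* = 1.960; margin = 1.960·0.059235 = 0.116101
CI on z-scale: (0.105454, 0.337656)
Back-transform: tanh(0.105454) = 0.105065, tanh(0.337656) = 0.325383

(0.105, 0.325)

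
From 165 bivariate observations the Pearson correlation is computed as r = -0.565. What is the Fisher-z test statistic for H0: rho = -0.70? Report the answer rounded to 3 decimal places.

2.891

Fisher z: atanh(-0.565) = -0.640148, atanh(-0.70) = -0.867301
z = (z_r − z_0)·√(n−3) = (-0.640148 − (-0.867301))·√162 = 0.227153 · 12.727922 = 2.891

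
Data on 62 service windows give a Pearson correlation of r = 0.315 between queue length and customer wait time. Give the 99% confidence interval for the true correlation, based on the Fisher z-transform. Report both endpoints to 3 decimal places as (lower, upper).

Fisher z: z_r = atanh(r) = ½·ln((1+0.315)/(1−0.315)) = 0.326087
SE(z) = 1/√(n−3) = 1/√59 = 0.130189
99% ⇒ z* = 2.576; margin = 2.576·0.130189 = 0.335367
CI on z-scale: (-0.009280, 0.661454)
Back-transform: tanh(-0.009280) = -0.009280, tanh(0.661454) = 0.579330

(-0.009, 0.579)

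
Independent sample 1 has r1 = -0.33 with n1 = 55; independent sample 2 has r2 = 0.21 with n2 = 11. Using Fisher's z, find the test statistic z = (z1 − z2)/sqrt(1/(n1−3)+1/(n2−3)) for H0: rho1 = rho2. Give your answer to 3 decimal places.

Fisher z-transforms: z1 = atanh(-0.33) = -0.342828, z2 = atanh(0.21) = 0.213171; difference d = -0.555999
Var(d) = 1/52 + 1/8 = 0.0192308 + 0.1250000 = 0.1442308
z = d/√Var(d) = -0.555999 / √0.1442308 = -0.555999 / 0.379777 = -1.464

-1.464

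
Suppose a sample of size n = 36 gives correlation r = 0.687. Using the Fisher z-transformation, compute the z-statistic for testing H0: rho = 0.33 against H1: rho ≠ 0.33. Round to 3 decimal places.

z_r = atanh(0.687) = 0.842252,  z_0 = atanh(0.33) = 0.342828
SE = 1/√(n−3) = 1/√33 = 0.174078
z = (z_r − z_0)/SE = (0.842252 − 0.342828) / 0.174078 = 0.499424 / 0.174078 = 2.869

2.869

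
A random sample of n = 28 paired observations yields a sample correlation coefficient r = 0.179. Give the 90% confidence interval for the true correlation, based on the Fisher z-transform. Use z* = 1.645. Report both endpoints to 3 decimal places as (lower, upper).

Fisher z: z_r = atanh(r) = ½·ln((1+0.179)/(1−0.179)) = 0.180949
SE(z) = 1/√(n−3) = 1/√25 = 0.200000
90% ⇒ z* = 1.645; margin = 1.645·0.200000 = 0.329000
CI on z-scale: (-0.148051, 0.509949)
Back-transform: tanh(-0.148051) = -0.146979, tanh(0.509949) = 0.469905

(-0.147, 0.470)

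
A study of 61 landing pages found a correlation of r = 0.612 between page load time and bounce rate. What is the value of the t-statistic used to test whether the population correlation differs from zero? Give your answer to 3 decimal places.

5.944

t = r·√(n−2) / √(1−r²) with r = 0.612, n = 61
  = 0.612·√59 / √(1 − 0.374544)
  = 0.612·7.681146 / 0.790858
  = 4.700861 / 0.790858 = 5.944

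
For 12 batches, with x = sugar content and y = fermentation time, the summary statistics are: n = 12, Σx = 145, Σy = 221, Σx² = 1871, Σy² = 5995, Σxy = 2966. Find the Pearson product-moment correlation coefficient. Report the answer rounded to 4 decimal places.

0.6178

S_xy = nΣxy − ΣxΣy = 12·2966 − 145·221 = 35592 − 32045 = 3547
S_xx = nΣx² − (Σx)² = 12·1871 − 145² = 22452 − 21025 = 1427
S_yy = nΣy² − (Σy)² = 12·5995 − 221² = 71940 − 48841 = 23099
r = S_xy / √(S_xx·S_yy) = 3547 / √(1427·23099) = 3547 / √32962273 = 3547 / 5741.2780 = 0.6178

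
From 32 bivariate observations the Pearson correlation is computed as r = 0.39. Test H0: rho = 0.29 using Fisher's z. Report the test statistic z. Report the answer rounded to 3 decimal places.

Fisher z: atanh(0.39) = 0.411800, atanh(0.29) = 0.298566
z = (z_r − z_0)·√(n−3) = (0.411800 − 0.298566)·√29 = 0.113234 · 5.385165 = 0.610

0.610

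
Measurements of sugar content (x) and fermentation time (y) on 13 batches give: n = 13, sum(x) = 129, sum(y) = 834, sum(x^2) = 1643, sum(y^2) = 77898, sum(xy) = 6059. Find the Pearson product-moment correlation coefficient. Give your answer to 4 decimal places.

-0.7451

S_xy = nΣxy − ΣxΣy = 13·6059 − 129·834 = 78767 − 107586 = -28819
S_xx = nΣx² − (Σx)² = 13·1643 − 129² = 21359 − 16641 = 4718
S_yy = nΣy² − (Σy)² = 13·77898 − 834² = 1012674 − 695556 = 317118
r = S_xy / √(S_xx·S_yy) = -28819 / √(4718·317118) = -28819 / √1496162724 = -28819 / 38680.2627 = -0.7451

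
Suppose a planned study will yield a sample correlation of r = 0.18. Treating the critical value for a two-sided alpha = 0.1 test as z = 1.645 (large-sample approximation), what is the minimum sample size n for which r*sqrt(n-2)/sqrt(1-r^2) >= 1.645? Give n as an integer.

r√(n−2)/√(1−r²) ≥ 1.645  ⇔  n−2 ≥ (1.645)²·(1−r²)/r²
(1−r²)/r² = (1−0.0324)/0.0324 = 29.8642
n ≥ 2 + 2.706025·29.8642 = 2 + 80.8133 = 82.8133
⌈82.8133⌉ = 83

83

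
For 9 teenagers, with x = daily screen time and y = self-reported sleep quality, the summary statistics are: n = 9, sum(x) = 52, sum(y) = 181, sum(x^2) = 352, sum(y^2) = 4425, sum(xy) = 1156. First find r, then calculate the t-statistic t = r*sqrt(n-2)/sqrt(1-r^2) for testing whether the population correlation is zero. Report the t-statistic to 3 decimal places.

Numerator: nΣxy − (Σx)(Σy) = 9·1156 − (52)(181) = 992
Denominator: √[(nΣx²−(Σx)²)(nΣy²−(Σy)²)]
  nΣx²−(Σx)² = 9·352 − 2704 = 464;  nΣy²−(Σy)² = 9·4425 − 32761 = 7064
  √(464·7064) = √3277696 = 1810.4408
r = 992 / 1810.4408 = 0.5479
t = r·√(n−2)/√(1−r²) = 0.5479·√7 / √(1−0.300194) = 1.449607 / 0.836544 = 1.733

1.733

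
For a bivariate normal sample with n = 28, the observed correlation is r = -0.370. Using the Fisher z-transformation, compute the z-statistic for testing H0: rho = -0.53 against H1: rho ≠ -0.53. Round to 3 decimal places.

1.009

Fisher z: atanh(-0.370) = -0.388423, atanh(-0.53) = -0.590145
z = (z_r − z_0)·√(n−3) = (-0.388423 − (-0.590145))·√25 = 0.201722 · 5.000000 = 1.009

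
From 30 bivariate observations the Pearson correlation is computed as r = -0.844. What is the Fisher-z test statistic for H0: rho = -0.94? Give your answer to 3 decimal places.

2.614

Fisher z: atanh(-0.844) = -1.234918, atanh(-0.94) = -1.738049
z = (z_r − z_0)·√(n−3) = (-1.234918 − (-1.738049))·√27 = 0.503131 · 5.196152 = 2.614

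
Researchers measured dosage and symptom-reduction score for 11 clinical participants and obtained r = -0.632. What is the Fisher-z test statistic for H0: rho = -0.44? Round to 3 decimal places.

-0.771

z_r = atanh(-0.632) = -0.744739,  z_0 = atanh(-0.44) = -0.472231
SE = 1/√(n−3) = 1/√8 = 0.353553
z = (z_r − z_0)/SE = (-0.744739 − (-0.472231)) / 0.353553 = -0.272508 / 0.353553 = -0.771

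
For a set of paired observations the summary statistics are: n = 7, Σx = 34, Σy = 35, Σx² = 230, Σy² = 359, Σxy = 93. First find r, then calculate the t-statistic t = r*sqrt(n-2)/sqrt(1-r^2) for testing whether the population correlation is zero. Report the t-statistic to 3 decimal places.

-2.222

S_xy = nΣxy − ΣxΣy = 7·93 − 34·35 = 651 − 1190 = -539
S_xx = nΣx² − (Σx)² = 7·230 − 34² = 1610 − 1156 = 454
S_yy = nΣy² − (Σy)² = 7·359 − 35² = 2513 − 1225 = 1288
r = S_xy / √(S_xx·S_yy) = -539 / √(454·1288) = -539 / √584752 = -539 / 764.6908 = -0.7049
t = r·√(n−2)/√(1−r²) = -0.7049·√5 / √(1−0.496884) = -1.576204 / 0.709307 = -2.222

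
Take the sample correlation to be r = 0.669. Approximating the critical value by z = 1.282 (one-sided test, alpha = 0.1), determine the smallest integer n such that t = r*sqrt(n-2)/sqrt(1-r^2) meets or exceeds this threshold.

r√(n−2)/√(1−r²) ≥ 1.282  ⇔  n−2 ≥ (1.282)²·(1−r²)/r²
(1−r²)/r² = (1−0.447561)/0.447561 = 1.2343
n ≥ 2 + 1.643524·1.2343 = 2 + 2.0286 = 4.0286
⌈4.0286⌉ = 5

5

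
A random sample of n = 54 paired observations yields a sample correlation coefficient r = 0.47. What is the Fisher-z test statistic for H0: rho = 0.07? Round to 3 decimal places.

Fisher z: atanh(0.47) = 0.510070, atanh(0.07) = 0.070115
z = (z_r − z_0)·√(n−3) = (0.510070 − 0.070115)·√51 = 0.439955 · 7.141428 = 3.142

3.142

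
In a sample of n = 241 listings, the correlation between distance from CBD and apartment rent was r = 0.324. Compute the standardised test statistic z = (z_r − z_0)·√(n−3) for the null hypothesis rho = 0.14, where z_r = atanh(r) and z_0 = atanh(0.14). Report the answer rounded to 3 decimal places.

Fisher z: atanh(0.324) = 0.336110, atanh(0.14) = 0.140926
z = (z_r − z_0)·√(n−3) = (0.336110 − 0.140926)·√238 = 0.195184 · 15.427249 = 3.011

3.011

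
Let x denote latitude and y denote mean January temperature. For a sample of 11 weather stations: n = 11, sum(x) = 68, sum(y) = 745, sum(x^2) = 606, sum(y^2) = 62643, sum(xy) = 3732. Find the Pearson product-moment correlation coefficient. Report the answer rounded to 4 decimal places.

Numerator: nΣxy − (Σx)(Σy) = 11·3732 − (68)(745) = -9608
Denominator: √[(nΣx²−(Σx)²)(nΣy²−(Σy)²)]
  nΣx²−(Σx)² = 11·606 − 4624 = 2042;  nΣy²−(Σy)² = 11·62643 − 555025 = 134048
  √(2042·134048) = √273726016 = 16544.6673
r = -9608 / 16544.6673 = -0.5807

-0.5807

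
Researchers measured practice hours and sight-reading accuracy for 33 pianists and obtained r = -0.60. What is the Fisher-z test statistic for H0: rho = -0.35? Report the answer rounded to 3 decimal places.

-1.795

z_r = atanh(-0.60) = -0.693147,  z_0 = atanh(-0.35) = -0.365444
SE = 1/√(n−3) = 1/√30 = 0.182574
z = (z_r − z_0)/SE = (-0.693147 − (-0.365444)) / 0.182574 = -0.327703 / 0.182574 = -1.795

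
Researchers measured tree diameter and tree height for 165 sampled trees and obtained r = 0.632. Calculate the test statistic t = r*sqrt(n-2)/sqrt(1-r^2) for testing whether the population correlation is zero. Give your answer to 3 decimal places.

10.412

t = r·√(n−2) / √(1−r²) with r = 0.632, n = 165
  = 0.632·√163 / √(1 − 0.399424)
  = 0.632·12.767145 / 0.774968
  = 8.068836 / 0.774968 = 10.412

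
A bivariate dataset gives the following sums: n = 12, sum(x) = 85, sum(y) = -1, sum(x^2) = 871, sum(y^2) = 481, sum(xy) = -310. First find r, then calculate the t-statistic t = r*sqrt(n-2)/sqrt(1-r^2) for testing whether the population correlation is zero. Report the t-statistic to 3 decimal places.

-4.942

Numerator: nΣxy − (Σx)(Σy) = 12·(-310) − (85)(-1) = -3635
Denominator: √[(nΣx²−(Σx)²)(nΣy²−(Σy)²)]
  nΣx²−(Σx)² = 12·871 − 7225 = 3227;  nΣy²−(Σy)² = 12·481 − 1 = 5771
  √(3227·5771) = √18623017 = 4315.4394
r = -3635 / 4315.4394 = -0.8423
t = r·√(n−2)/√(1−r²) = -0.8423·√10 / √(1−0.709469) = -2.663586 / 0.539009 = -4.942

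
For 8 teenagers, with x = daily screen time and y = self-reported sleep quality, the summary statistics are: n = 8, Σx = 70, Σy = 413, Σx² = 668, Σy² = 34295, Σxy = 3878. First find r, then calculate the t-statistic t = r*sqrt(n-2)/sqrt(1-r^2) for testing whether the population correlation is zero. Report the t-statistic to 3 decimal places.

Numerator: nΣxy − (Σx)(Σy) = 8·3878 − (70)(413) = 2114
Denominator: √[(nΣx²−(Σx)²)(nΣy²−(Σy)²)]
  nΣx²−(Σx)² = 8·668 − 4900 = 444;  nΣy²−(Σy)² = 8·34295 − 170569 = 103791
  √(444·103791) = √46083204 = 6788.4611
r = 2114 / 6788.4611 = 0.3114
t = r·√(n−2)/√(1−r²) = 0.3114·√6 / √(1−0.096970) = 0.762771 / 0.950279 = 0.803

0.803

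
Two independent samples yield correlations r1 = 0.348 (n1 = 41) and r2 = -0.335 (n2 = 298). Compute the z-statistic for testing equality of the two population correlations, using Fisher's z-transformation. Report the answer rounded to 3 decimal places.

Fisher z-transforms: z1 = atanh(0.348) = 0.363166, z2 = atanh(-0.335) = -0.348450; difference d = 0.711616
Var(d) = 1/38 + 1/295 = 0.0263158 + 0.0033898 = 0.0297056
z = d/√Var(d) = 0.711616 / √0.0297056 = 0.711616 / 0.172353 = 4.129

4.129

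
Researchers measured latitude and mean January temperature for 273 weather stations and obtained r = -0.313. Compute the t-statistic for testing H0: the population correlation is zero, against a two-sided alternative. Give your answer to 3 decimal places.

-5.425

1 − r² = 1 − 0.097969 = 0.902031;  √(1−r²) = 0.949753
√(n−2) = √271 = 16.462078
t = r·√(n−2)/√(1−r²) = -0.313 · 16.462078 / 0.949753 = -5.425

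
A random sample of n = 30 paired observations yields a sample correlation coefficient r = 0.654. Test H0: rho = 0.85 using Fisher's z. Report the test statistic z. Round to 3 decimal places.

-2.462

Fisher z: atanh(0.654) = 0.782257, atanh(0.85) = 1.256153
z = (z_r − z_0)·√(n−3) = (0.782257 − 1.256153)·√27 = -0.473896 · 5.196152 = -2.462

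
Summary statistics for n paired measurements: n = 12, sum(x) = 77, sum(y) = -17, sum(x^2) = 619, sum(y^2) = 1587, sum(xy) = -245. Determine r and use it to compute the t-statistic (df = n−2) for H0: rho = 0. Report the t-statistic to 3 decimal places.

S_xy = nΣxy − ΣxΣy = 12·(-245) − 77·(-17) = -2940 − (-1309) = -1631
S_xx = nΣx² − (Σx)² = 12·619 − 77² = 7428 − 5929 = 1499
S_yy = nΣy² − (Σy)² = 12·1587 − (-17)² = 19044 − 289 = 18755
r = S_xy / √(S_xx·S_yy) = -1631 / √(1499·18755) = -1631 / √28113745 = -1631 / 5302.2396 = -0.3076
t = r·√(n−2)/√(1−r²) = -0.3076·√10 / √(1−0.094618) = -0.972717 / 0.951516 = -1.022

-1.022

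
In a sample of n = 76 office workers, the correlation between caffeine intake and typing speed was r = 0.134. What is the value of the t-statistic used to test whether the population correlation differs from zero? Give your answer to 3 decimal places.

1 − r² = 1 − 0.017956 = 0.982044;  √(1−r²) = 0.990981
√(n−2) = √74 = 8.602325
t = r·√(n−2)/√(1−r²) = 0.134 · 8.602325 / 0.990981 = 1.163

1.163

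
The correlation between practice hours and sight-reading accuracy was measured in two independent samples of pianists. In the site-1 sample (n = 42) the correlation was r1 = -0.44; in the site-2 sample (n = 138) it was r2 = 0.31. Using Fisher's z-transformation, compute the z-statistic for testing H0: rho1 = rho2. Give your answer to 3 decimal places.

-4.361

Fisher z-transforms: z1 = atanh(-0.44) = -0.472231, z2 = atanh(0.31) = 0.320545; difference d = -0.792776
Var(d) = 1/39 + 1/135 = 0.0256410 + 0.0074074 = 0.0330484
z = d/√Var(d) = -0.792776 / √0.0330484 = -0.792776 / 0.181792 = -4.361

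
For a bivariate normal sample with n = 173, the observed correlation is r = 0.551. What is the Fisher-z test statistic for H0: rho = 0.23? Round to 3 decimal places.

5.028

z_r = atanh(0.551) = 0.619816,  z_0 = atanh(0.23) = 0.234189
SE = 1/√(n−3) = 1/√170 = 0.076696
z = (z_r − z_0)/SE = (0.619816 − 0.234189) / 0.076696 = 0.385627 / 0.076696 = 5.028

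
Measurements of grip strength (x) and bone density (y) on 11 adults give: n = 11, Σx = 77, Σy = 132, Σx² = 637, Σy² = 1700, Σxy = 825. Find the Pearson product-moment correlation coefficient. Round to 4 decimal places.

-0.9285

Numerator: nΣxy − (Σx)(Σy) = 11·825 − (77)(132) = -1089
Denominator: √[(nΣx²−(Σx)²)(nΣy²−(Σy)²)]
  nΣx²−(Σx)² = 11·637 − 5929 = 1078;  nΣy²−(Σy)² = 11·1700 − 17424 = 1276
  √(1078·1276) = √1375528 = 1172.8291
r = -1089 / 1172.8291 = -0.9285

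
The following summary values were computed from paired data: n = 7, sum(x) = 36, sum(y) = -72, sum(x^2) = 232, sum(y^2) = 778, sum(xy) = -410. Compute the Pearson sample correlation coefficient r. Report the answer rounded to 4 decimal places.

-0.9483

Numerator: nΣxy − (Σx)(Σy) = 7·(-410) − (36)(-72) = -278
Denominator: √[(nΣx²−(Σx)²)(nΣy²−(Σy)²)]
  nΣx²−(Σx)² = 7·232 − 1296 = 328;  nΣy²−(Σy)² = 7·778 − 5184 = 262
  √(328·262) = √85936 = 293.1484
r = -278 / 293.1484 = -0.9483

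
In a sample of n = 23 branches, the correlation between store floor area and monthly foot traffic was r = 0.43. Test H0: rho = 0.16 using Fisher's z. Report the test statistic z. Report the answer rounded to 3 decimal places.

1.335

z_r = atanh(0.43) = 0.459897,  z_0 = atanh(0.16) = 0.161387
SE = 1/√(n−3) = 1/√20 = 0.223607
z = (z_r − z_0)/SE = (0.459897 − 0.161387) / 0.223607 = 0.298510 / 0.223607 = 1.335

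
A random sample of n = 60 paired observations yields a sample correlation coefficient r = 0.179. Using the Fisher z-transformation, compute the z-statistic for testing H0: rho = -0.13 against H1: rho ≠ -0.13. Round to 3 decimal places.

z_r = atanh(0.179) = 0.180949,  z_0 = atanh(-0.13) = -0.130740
SE = 1/√(n−3) = 1/√57 = 0.132453
z = (z_r − z_0)/SE = (0.180949 − (-0.130740)) / 0.132453 = 0.311689 / 0.132453 = 2.353

2.353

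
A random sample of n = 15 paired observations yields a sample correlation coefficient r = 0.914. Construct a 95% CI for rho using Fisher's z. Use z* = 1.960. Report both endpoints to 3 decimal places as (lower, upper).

z_r = atanh(0.914) = 1.551302;  SE = 1/√(n−3) = 1/√12 = 0.288675
z-limits: 1.551302 ± 1.960·0.288675 = 1.551302 ± 0.565803 = [0.985499, 2.117105]
ρ-limits: (tanh 0.985499, tanh 2.117105) = (0.755, 0.971)

(0.755, 0.971)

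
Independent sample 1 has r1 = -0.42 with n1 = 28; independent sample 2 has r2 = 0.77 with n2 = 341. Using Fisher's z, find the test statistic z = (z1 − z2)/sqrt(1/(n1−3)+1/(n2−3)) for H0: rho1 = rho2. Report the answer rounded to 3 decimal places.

-7.083

z1 = atanh(-0.42) = -0.447692,  z2 = atanh(0.77) = 1.020328
SE = √(1/(n1−3) + 1/(n2−3)) = √(1/25 + 1/338) = √(0.0400000 + 0.0029586) = √0.0429586 = 0.207265
z = (z1 − z2)/SE = (-0.447692 − 1.020328) / 0.207265 = -1.468020 / 0.207265 = -7.083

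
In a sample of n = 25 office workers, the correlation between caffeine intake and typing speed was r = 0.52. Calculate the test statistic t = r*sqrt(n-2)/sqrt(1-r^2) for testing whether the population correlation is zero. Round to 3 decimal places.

2.920

t = r·√(n−2) / √(1−r²) with r = 0.52, n = 25
  = 0.52·√23 / √(1 − 0.2704)
  = 0.52·4.795832 / 0.854166
  = 2.493833 / 0.854166 = 2.920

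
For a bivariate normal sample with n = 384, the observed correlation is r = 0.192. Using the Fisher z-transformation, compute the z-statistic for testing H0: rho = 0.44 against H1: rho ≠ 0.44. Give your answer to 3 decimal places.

-5.423

Fisher z: atanh(0.192) = 0.194413, atanh(0.44) = 0.472231
z = (z_r − z_0)·√(n−3) = (0.194413 − 0.472231)·√381 = -0.277818 · 19.519221 = -5.423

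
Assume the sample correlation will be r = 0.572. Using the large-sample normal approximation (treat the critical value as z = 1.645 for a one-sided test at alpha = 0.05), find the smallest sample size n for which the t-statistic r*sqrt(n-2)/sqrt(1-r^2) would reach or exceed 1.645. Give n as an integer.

r√(n−2)/√(1−r²) ≥ 1.645  ⇔  n−2 ≥ (1.645)²·(1−r²)/r²
(1−r²)/r² = (1−0.327184)/0.327184 = 2.0564
n ≥ 2 + 2.706025·2.0564 = 2 + 5.5647 = 7.5647
⌈7.5647⌉ = 8

8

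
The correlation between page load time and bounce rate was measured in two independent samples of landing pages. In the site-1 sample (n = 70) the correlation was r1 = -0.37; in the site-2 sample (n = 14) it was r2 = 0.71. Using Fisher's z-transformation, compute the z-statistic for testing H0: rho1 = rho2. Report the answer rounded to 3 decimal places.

-3.921

Fisher z-transforms: z1 = atanh(-0.37) = -0.388423, z2 = atanh(0.71) = 0.887184; difference d = -1.275607
Var(d) = 1/67 + 1/11 = 0.0149254 + 0.0909091 = 0.1058345
z = d/√Var(d) = -1.275607 / √0.1058345 = -1.275607 / 0.325322 = -3.921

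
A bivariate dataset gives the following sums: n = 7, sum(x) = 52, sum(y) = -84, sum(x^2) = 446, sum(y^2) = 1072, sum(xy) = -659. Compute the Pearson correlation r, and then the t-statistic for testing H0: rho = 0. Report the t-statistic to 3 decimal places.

S_xy = nΣxy − ΣxΣy = 7·(-659) − 52·(-84) = -4613 − (-4368) = -245
S_xx = nΣx² − (Σx)² = 7·446 − 52² = 3122 − 2704 = 418
S_yy = nΣy² − (Σy)² = 7·1072 − (-84)² = 7504 − 7056 = 448
r = S_xy / √(S_xx·S_yy) = -245 / √(418·448) = -245 / √187264 = -245 / 432.7401 = -0.5662
t = r·√(n−2)/√(1−r²) = -0.5662·√5 / √(1−0.320582) = -1.266062 / 0.824268 = -1.536

-1.536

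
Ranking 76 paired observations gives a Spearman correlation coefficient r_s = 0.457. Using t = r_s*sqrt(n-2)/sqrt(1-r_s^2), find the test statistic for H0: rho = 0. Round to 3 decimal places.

t = r_s·√(n−2) / √(1−r_s²) with r_s = 0.457, n = 76
  = 0.457·√74 / √(1 − 0.208849)
  = 0.457·8.602325 / 0.889467
  = 3.931263 / 0.889467 = 4.420

4.420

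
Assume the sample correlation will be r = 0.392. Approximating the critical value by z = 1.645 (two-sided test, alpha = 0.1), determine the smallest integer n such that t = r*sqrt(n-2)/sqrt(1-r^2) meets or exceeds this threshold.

17

Need r·√(n−2)/√(1−r²) ≥ 1.645
√(n−2) ≥ 1.645·√(1−0.153664) / 0.392 = 1.645·0.919965 / 0.392 = 3.8606
n−2 ≥ 14.9042  ⇒  n ≥ 16.9042
Smallest integer n = 17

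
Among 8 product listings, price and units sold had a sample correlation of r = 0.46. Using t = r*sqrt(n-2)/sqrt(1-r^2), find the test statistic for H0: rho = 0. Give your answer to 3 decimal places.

1 − r² = 1 − 0.2116 = 0.7884;  √(1−r²) = 0.887919
√(n−2) = √6 = 2.449490
t = r·√(n−2)/√(1−r²) = 0.46 · 2.449490 / 0.887919 = 1.269

1.269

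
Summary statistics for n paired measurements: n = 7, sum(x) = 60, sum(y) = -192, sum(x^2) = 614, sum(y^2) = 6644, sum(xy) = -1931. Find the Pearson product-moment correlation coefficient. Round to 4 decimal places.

-0.7697

S_xy = nΣxy − ΣxΣy = 7·(-1931) − 60·(-192) = -13517 − (-11520) = -1997
S_xx = nΣx² − (Σx)² = 7·614 − 60² = 4298 − 3600 = 698
S_yy = nΣy² − (Σy)² = 7·6644 − (-192)² = 46508 − 36864 = 9644
r = S_xy / √(S_xx·S_yy) = -1997 / √(698·9644) = -1997 / √6731512 = -1997 / 2594.5158 = -0.7697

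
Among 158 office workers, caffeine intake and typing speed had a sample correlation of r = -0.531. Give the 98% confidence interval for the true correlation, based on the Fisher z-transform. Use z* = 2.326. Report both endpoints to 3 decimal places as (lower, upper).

(-0.652, -0.384)

Fisher z: z_r = atanh(r) = ½·ln((1+(-0.531))/(1−(-0.531))) = -0.591537
SE(z) = 1/√(n−3) = 1/√155 = 0.080322
98% ⇒ z* = 2.326; margin = 2.326·0.080322 = 0.186829
CI on z-scale: (-0.778366, -0.404708)
Back-transform: tanh(-0.778366) = -0.651768, tanh(-0.404708) = -0.383970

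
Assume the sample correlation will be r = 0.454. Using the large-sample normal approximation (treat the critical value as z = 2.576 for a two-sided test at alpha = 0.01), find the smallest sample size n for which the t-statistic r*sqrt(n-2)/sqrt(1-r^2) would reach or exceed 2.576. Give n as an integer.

28

Need r·√(n−2)/√(1−r²) ≥ 2.576
√(n−2) ≥ 2.576·√(1−0.206116) / 0.454 = 2.576·0.891002 / 0.454 = 5.0556
n−2 ≥ 25.5591  ⇒  n ≥ 27.5591
Smallest integer n = 28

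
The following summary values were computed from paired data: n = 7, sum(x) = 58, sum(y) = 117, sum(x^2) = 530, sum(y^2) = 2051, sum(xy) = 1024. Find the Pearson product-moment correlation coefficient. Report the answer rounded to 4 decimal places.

Numerator: nΣxy − (Σx)(Σy) = 7·1024 − (58)(117) = 382
Denominator: √[(nΣx²−(Σx)²)(nΣy²−(Σy)²)]
  nΣx²−(Σx)² = 7·530 − 3364 = 346;  nΣy²−(Σy)² = 7·2051 − 13689 = 668
  √(346·668) = √231128 = 480.7577
r = 382 / 480.7577 = 0.7946

0.7946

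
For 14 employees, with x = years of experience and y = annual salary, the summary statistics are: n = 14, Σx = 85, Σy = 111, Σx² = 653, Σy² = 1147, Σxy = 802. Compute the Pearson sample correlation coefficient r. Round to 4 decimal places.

S_xy = nΣxy − ΣxΣy = 14·802 − 85·111 = 11228 − 9435 = 1793
S_xx = nΣx² − (Σx)² = 14·653 − 85² = 9142 − 7225 = 1917
S_yy = nΣy² − (Σy)² = 14·1147 − 111² = 16058 − 12321 = 3737
r = S_xy / √(S_xx·S_yy) = 1793 / √(1917·3737) = 1793 / √7163829 = 1793 / 2676.5330 = 0.6699

0.6699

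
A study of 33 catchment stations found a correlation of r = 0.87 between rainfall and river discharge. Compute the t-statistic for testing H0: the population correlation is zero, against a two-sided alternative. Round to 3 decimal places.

9.824

t = r·√(n−2) / √(1−r²) with r = 0.87, n = 33
  = 0.87·√31 / √(1 − 0.7569)
  = 0.87·5.567764 / 0.493052
  = 4.843955 / 0.493052 = 9.824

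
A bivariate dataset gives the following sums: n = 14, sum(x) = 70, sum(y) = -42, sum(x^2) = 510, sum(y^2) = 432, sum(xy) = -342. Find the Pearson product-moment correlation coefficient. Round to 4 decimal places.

Numerator: nΣxy − (Σx)(Σy) = 14·(-342) − (70)(-42) = -1848
Denominator: √[(nΣx²−(Σx)²)(nΣy²−(Σy)²)]
  nΣx²−(Σx)² = 14·510 − 4900 = 2240;  nΣy²−(Σy)² = 14·432 − 1764 = 4284
  √(2240·4284) = √9596160 = 3097.7669
r = -1848 / 3097.7669 = -0.5966

-0.5966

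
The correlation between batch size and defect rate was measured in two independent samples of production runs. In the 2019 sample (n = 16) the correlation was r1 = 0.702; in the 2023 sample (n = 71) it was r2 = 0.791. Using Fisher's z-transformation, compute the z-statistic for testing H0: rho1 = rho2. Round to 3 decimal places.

Fisher z-transforms: z1 = atanh(0.702) = 0.871233, z2 = atanh(0.791) = 1.074098; difference d = -0.202865
Var(d) = 1/13 + 1/68 = 0.0769231 + 0.0147059 = 0.0916290
z = d/√Var(d) = -0.202865 / √0.0916290 = -0.202865 / 0.302703 = -0.670

-0.670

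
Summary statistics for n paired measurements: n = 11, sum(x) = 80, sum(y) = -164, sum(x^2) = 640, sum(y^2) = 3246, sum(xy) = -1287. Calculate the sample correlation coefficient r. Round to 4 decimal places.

-0.4367

Numerator: nΣxy − (Σx)(Σy) = 11·(-1287) − (80)(-164) = -1037
Denominator: √[(nΣx²−(Σx)²)(nΣy²−(Σy)²)]
  nΣx²−(Σx)² = 11·640 − 6400 = 640;  nΣy²−(Σy)² = 11·3246 − 26896 = 8810
  √(640·8810) = √5638400 = 2374.5315
r = -1037 / 2374.5315 = -0.4367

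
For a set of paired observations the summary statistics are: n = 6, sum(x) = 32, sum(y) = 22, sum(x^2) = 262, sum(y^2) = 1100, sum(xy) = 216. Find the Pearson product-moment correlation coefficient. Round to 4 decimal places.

S_xy = nΣxy − ΣxΣy = 6·216 − 32·22 = 1296 − 704 = 592
S_xx = nΣx² − (Σx)² = 6·262 − 32² = 1572 − 1024 = 548
S_yy = nΣy² − (Σy)² = 6·1100 − 22² = 6600 − 484 = 6116
r = S_xy / √(S_xx·S_yy) = 592 / √(548·6116) = 592 / √3351568 = 592 / 1830.7288 = 0.3234

0.3234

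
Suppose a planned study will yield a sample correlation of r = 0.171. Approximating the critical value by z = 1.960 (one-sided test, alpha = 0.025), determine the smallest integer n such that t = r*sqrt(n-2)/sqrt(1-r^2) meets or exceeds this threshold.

r√(n−2)/√(1−r²) ≥ 1.960  ⇔  n−2 ≥ (1.960)²·(1−r²)/r²
(1−r²)/r² = (1−0.029241)/0.029241 = 33.1986
n ≥ 2 + 3.8416·33.1986 = 2 + 127.5357 = 129.5357
⌈129.5357⌉ = 130

130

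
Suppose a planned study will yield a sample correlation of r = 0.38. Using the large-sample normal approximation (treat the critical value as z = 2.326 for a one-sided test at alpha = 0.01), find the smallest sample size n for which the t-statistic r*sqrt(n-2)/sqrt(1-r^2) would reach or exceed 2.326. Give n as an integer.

35

Need r·√(n−2)/√(1−r²) ≥ 2.326
√(n−2) ≥ 2.326·√(1−0.1444) / 0.38 = 2.326·0.924986 / 0.38 = 5.6619
n−2 ≥ 32.0571  ⇒  n ≥ 34.0571
Smallest integer n = 35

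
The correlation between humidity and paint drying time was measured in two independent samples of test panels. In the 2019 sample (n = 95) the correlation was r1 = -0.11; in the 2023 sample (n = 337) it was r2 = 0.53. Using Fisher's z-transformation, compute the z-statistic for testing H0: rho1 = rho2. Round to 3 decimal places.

Fisher z-transforms: z1 = atanh(-0.11) = -0.110447, z2 = atanh(0.53) = 0.590145; difference d = -0.700592
Var(d) = 1/92 + 1/334 = 0.0108696 + 0.0029940 = 0.0138636
z = d/√Var(d) = -0.700592 / √0.0138636 = -0.700592 / 0.117744 = -5.950

-5.950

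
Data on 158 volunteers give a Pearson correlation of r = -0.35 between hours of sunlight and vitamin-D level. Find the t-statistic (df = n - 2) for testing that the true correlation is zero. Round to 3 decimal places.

1 − r² = 1 − 0.1225 = 0.8775;  √(1−r²) = 0.936750
√(n−2) = √156 = 12.489996
t = r·√(n−2)/√(1−r²) = -0.35 · 12.489996 / 0.936750 = -4.667

-4.667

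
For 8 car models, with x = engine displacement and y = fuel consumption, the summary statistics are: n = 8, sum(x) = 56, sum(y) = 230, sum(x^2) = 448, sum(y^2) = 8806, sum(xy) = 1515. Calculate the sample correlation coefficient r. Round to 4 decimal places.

-0.2711

S_xy = nΣxy − ΣxΣy = 8·1515 − 56·230 = 12120 − 12880 = -760
S_xx = nΣx² − (Σx)² = 8·448 − 56² = 3584 − 3136 = 448
S_yy = nΣy² − (Σy)² = 8·8806 − 230² = 70448 − 52900 = 17548
r = S_xy / √(S_xx·S_yy) = -760 / √(448·17548) = -760 / √7861504 = -760 / 2803.8374 = -0.2711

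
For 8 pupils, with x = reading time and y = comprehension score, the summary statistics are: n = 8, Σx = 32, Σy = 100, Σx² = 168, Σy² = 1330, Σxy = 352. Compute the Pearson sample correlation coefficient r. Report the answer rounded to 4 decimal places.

-0.8485

S_xy = nΣxy − ΣxΣy = 8·352 − 32·100 = 2816 − 3200 = -384
S_xx = nΣx² − (Σx)² = 8·168 − 32² = 1344 − 1024 = 320
S_yy = nΣy² − (Σy)² = 8·1330 − 100² = 10640 − 10000 = 640
r = S_xy / √(S_xx·S_yy) = -384 / √(320·640) = -384 / √204800 = -384 / 452.5483 = -0.8485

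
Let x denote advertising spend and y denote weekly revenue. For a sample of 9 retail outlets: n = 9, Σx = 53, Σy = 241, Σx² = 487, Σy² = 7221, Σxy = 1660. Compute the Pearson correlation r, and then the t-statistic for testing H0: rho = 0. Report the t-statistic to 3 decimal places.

Numerator: nΣxy − (Σx)(Σy) = 9·1660 − (53)(241) = 2167
Denominator: √[(nΣx²−(Σx)²)(nΣy²−(Σy)²)]
  nΣx²−(Σx)² = 9·487 − 2809 = 1574;  nΣy²−(Σy)² = 9·7221 − 58081 = 6908
  √(1574·6908) = √10873192 = 3297.4523
r = 2167 / 3297.4523 = 0.6572
t = r·√(n−2)/√(1−r²) = 0.6572·√7 / √(1−0.431912) = 1.738788 / 0.753716 = 2.307

2.307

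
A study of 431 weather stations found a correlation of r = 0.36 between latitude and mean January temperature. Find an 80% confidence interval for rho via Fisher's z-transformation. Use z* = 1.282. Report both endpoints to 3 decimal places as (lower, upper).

Fisher z: z_r = atanh(r) = ½·ln((1+0.36)/(1−0.36)) = 0.376886
SE(z) = 1/√(n−3) = 1/√428 = 0.048337
80% ⇒ z* = 1.282; margin = 1.282·0.048337 = 0.061968
CI on z-scale: (0.314918, 0.438854)
Back-transform: tanh(0.314918) = 0.304905, tanh(0.438854) = 0.412694

(0.305, 0.413)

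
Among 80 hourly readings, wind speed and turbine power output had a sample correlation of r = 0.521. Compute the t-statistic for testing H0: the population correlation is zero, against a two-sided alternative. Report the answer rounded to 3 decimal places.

t = r·√(n−2) / √(1−r²) with r = 0.521, n = 80
  = 0.521·√78 / √(1 − 0.271441)
  = 0.521·8.831761 / 0.853557
  = 4.601347 / 0.853557 = 5.391

5.391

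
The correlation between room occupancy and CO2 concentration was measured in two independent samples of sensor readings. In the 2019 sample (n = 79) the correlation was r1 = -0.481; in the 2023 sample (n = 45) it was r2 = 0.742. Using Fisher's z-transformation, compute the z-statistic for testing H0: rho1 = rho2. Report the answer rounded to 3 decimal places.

z1 = atanh(-0.481) = -0.524284,  z2 = atanh(0.742) = 0.954915
SE = √(1/(n1−3) + 1/(n2−3)) = √(1/76 + 1/42) = √(0.0131579 + 0.0238095) = √0.0369674 = 0.192269
z = (z1 − z2)/SE = (-0.524284 − 0.954915) / 0.192269 = -1.479199 / 0.192269 = -7.693

-7.693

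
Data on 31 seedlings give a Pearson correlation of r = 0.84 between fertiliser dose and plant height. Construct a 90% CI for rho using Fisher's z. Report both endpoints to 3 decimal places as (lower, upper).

(0.721, 0.911)

Fisher z: z_r = atanh(r) = ½·ln((1+0.84)/(1−0.84)) = 1.221174
SE(z) = 1/√(n−3) = 1/√28 = 0.188982
90% ⇒ z* = 1.645; margin = 1.645·0.188982 = 0.310875
CI on z-scale: (0.910299, 1.532049)
Back-transform: tanh(0.910299) = 0.721276, tanh(1.532049) = 0.910775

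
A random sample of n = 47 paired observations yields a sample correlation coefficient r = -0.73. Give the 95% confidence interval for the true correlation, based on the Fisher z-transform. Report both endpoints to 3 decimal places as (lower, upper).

(-0.841, -0.560)

Fisher z: z_r = atanh(r) = ½·ln((1+(-0.73))/(1−(-0.73))) = -0.928727
SE(z) = 1/√(n−3) = 1/√44 = 0.150756
95% ⇒ z* = 1.960; margin = 1.960·0.150756 = 0.295482
CI on z-scale: (-1.224209, -0.633245)
Back-transform: tanh(-1.224209) = -0.840891, tanh(-0.633245) = -0.560283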